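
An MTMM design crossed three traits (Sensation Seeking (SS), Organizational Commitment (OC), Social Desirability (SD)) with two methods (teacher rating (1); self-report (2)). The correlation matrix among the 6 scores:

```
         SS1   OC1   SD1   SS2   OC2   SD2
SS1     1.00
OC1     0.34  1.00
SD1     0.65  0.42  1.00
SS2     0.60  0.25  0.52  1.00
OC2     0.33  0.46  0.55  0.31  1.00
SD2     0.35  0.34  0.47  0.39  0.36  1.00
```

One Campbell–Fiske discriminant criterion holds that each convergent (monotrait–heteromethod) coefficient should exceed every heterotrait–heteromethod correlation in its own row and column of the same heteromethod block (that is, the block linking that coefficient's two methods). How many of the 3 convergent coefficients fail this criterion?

2

Each convergent coefficient versus the relevant comparison correlations:
SS (methods 1·2): 0.60 vs {0.33, 0.25, 0.35, 0.52} → pass.
OC (methods 1·2): 0.46 vs {0.25, 0.33, 0.34, 0.55} → fail.
SD (methods 1·2): 0.47 vs {0.52, 0.35, 0.55, 0.34} → fail.
2 of 3 fail.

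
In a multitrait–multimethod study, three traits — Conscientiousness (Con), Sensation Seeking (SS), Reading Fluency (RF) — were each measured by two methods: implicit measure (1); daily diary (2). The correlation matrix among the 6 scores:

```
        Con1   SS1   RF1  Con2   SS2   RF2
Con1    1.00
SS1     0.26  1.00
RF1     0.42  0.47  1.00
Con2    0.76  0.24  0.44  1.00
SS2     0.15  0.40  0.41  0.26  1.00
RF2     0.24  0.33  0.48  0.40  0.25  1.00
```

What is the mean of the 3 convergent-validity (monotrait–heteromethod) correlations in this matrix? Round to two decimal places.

0.55

Convergent values: 0.76, 0.40, 0.48; mean = 1.64/3 = 0.55.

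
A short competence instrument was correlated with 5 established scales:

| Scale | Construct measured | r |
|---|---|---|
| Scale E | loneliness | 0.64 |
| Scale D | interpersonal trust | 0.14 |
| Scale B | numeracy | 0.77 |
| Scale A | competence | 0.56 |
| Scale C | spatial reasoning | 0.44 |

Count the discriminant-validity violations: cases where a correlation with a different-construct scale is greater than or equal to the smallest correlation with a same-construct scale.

Convergent (same construct = competence): Scale A.
Smallest convergent = 0.56. Discriminant values: 0.64, 0.14, 0.77, 0.44; count ≥ 0.56 → 2.

2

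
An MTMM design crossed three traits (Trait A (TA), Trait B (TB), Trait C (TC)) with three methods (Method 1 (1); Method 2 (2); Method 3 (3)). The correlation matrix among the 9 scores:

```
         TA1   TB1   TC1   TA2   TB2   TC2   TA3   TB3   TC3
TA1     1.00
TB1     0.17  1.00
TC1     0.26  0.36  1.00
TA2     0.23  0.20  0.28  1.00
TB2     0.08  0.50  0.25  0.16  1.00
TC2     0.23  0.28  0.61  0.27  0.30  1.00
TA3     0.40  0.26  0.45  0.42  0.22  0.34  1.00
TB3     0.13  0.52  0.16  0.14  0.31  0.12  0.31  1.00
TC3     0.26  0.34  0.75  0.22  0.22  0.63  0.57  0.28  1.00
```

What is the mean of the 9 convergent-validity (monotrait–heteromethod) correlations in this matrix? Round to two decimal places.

Convergent values: 0.23, 0.40, 0.42, 0.50, 0.52, 0.31, 0.61, 0.75, 0.63; mean = 4.37/9 = 0.49.

0.49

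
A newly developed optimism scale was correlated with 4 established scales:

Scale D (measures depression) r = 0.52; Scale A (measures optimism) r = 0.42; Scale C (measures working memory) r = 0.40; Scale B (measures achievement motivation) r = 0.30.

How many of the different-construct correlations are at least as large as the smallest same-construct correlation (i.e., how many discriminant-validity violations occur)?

1

Convergent (same construct = optimism): Scale A.
Smallest convergent = 0.42. Discriminant values: 0.52, 0.40, 0.30; count ≥ 0.42 → 1.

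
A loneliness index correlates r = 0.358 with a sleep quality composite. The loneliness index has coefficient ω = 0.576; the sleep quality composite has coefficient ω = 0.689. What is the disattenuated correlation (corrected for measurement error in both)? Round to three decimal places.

0.568

r_true = r_obs / √(r_xx · r_yy) = 0.358 / √(0.576 × 0.689) = 0.358 / √0.396864 = 0.358 / 0.6300 ≈ 0.568.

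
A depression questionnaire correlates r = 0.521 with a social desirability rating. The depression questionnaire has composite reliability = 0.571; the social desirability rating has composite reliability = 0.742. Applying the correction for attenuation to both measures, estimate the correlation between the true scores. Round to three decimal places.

r_true = r_obs / √(r_xx · r_yy) = 0.521 / √(0.571 × 0.742) = 0.521 / √0.423682 = 0.521 / 0.6509 ≈ 0.800.

0.800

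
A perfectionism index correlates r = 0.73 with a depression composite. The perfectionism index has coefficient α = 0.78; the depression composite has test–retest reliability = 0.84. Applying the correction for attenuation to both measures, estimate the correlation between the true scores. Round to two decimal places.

0.90

r_true = r_obs / √(r_xx · r_yy) = 0.73 / √(0.78 × 0.84) = 0.73 / √0.6552 = 0.73 / 0.8094 ≈ 0.90.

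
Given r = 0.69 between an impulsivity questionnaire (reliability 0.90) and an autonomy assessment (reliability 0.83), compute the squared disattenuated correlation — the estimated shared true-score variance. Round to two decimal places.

Disattenuated r = 0.69 / √(0.90 × 0.83) = 0.69 / 0.8643 = 0.7983.
Shared true-score variance = 0.7983² = 0.6373 ≈ 0.64.

0.64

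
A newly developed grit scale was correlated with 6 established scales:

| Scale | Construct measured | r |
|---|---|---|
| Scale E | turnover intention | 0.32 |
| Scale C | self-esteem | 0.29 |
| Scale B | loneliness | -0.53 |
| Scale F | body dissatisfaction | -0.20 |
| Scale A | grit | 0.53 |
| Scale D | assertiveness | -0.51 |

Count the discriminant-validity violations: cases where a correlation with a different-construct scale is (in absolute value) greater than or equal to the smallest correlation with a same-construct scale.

Convergent (same construct = grit): Scale A.
Smallest convergent = 0.53. Discriminant |r|: 0.32, 0.29, 0.53, 0.20, 0.51; count ≥ 0.53 → 1.

1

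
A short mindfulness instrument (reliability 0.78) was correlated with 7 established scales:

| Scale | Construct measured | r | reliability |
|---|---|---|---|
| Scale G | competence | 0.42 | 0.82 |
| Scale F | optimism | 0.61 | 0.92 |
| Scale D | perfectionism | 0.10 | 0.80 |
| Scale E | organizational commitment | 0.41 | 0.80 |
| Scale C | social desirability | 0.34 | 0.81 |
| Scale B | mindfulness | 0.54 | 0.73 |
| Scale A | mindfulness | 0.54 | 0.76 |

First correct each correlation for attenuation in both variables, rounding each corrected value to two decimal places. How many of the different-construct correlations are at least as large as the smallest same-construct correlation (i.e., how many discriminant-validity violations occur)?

1

Disattenuated r (r / √(r_scale · r_new)):
  Scale G (disc): 0.42 / √(0.82·0.78) = 0.53
  Scale F (disc): 0.61 / √(0.92·0.78) = 0.72
  Scale D (disc): 0.10 / √(0.80·0.78) = 0.13
  Scale E (disc): 0.41 / √(0.80·0.78) = 0.52
  Scale C (disc): 0.34 / √(0.81·0.78) = 0.43
  Scale B (conv): 0.54 / √(0.73·0.78) = 0.72
  Scale A (conv): 0.54 / √(0.76·0.78) = 0.70
Smallest convergent = 0.70. Discriminant values: 0.53, 0.72, 0.13, 0.52, 0.43; count ≥ 0.70 → 1.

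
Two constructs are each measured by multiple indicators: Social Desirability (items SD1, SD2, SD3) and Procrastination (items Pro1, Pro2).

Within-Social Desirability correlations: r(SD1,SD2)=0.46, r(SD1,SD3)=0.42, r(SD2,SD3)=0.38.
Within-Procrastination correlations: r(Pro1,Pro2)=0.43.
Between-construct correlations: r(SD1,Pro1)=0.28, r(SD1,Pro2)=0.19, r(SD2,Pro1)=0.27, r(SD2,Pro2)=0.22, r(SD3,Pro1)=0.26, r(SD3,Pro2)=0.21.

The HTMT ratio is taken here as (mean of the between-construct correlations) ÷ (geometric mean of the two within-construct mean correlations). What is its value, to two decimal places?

Mean heterotrait r = 1.43/6 = 0.2383.
Mean within-SD = 1.26/3 = 0.4200; mean within-Pro = 0.43/1 = 0.4300.
Geometric mean = √(0.4200 × 0.4300) = 0.4250.
HTMT = 0.2383 / 0.4250 = 0.56.

0.56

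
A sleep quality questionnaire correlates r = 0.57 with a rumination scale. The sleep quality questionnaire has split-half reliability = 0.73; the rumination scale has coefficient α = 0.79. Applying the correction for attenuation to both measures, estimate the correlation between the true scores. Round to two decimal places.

r_true = r_obs / √(r_xx · r_yy) = 0.57 / √(0.73 × 0.79) = 0.57 / √0.5767 = 0.57 / 0.7594 ≈ 0.75.

0.75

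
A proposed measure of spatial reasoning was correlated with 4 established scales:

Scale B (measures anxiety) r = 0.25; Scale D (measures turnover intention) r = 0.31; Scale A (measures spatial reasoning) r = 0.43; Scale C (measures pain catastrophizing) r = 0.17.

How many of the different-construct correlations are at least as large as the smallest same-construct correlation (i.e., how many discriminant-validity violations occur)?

0

Convergent (same construct = spatial reasoning): Scale A.
Smallest convergent = 0.43. Discriminant values: 0.25, 0.31, 0.17; count ≥ 0.43 → 0.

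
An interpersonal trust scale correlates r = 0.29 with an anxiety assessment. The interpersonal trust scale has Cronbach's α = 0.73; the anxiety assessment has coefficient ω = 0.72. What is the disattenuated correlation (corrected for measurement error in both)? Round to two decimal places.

r_true = r_obs / √(r_xx · r_yy) = 0.29 / √(0.73 × 0.72) = 0.29 / √0.5256 = 0.29 / 0.7250 ≈ 0.40.

0.40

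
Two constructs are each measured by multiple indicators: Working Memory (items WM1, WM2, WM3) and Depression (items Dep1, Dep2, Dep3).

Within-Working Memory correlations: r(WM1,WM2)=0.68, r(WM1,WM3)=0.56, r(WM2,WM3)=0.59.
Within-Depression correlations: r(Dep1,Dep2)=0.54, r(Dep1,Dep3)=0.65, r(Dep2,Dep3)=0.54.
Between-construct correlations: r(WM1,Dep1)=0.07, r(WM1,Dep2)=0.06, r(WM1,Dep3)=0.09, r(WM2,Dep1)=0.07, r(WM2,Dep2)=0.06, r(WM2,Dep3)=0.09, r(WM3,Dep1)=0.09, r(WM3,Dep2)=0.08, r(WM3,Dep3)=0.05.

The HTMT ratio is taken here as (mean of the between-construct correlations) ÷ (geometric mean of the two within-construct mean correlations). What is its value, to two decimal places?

Mean between = 0.66/9 = 0.0733.
Mean within-WM = 1.83/3 = 0.6100; mean within-Dep = 1.73/3 = 0.5767.
Geometric mean = √(0.6100 × 0.5767) = 0.5931.
HTMT = 0.0733 / 0.5931 = 0.12.

0.12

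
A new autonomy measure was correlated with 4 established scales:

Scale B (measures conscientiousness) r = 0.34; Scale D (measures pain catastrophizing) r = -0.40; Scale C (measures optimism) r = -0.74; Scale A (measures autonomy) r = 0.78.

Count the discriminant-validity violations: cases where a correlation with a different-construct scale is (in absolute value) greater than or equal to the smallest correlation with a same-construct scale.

Convergent (same construct = autonomy): Scale A.
Smallest convergent = 0.78. Discriminant |r|: 0.34, 0.40, 0.74; count ≥ 0.78 → 0.

0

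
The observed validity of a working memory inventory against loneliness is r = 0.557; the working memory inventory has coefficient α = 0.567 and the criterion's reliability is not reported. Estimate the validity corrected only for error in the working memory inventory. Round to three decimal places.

Single correction: r_c = r_obs / √r_xx = 0.557 / √0.567 = 0.557 / 0.7530 ≈ 0.740.

0.740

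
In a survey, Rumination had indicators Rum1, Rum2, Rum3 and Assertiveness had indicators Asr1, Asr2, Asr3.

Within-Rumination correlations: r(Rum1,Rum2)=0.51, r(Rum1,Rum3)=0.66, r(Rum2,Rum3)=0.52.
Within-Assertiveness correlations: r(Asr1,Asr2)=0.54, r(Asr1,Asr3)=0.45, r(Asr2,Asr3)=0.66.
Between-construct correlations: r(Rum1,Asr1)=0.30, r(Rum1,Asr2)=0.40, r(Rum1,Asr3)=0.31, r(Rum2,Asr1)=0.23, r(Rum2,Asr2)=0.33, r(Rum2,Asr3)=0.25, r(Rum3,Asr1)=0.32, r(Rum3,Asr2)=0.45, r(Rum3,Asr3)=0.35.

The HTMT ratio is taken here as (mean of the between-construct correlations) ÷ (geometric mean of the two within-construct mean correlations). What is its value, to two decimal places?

0.59

Mean between = 2.94/9 = 0.3267.
Mean within-Rum = 1.69/3 = 0.5633; mean within-Asr = 1.65/3 = 0.5500.
Geometric mean = √(0.5633 × 0.5500) = 0.5566.
HTMT = 0.3267 / 0.5566 = 0.59.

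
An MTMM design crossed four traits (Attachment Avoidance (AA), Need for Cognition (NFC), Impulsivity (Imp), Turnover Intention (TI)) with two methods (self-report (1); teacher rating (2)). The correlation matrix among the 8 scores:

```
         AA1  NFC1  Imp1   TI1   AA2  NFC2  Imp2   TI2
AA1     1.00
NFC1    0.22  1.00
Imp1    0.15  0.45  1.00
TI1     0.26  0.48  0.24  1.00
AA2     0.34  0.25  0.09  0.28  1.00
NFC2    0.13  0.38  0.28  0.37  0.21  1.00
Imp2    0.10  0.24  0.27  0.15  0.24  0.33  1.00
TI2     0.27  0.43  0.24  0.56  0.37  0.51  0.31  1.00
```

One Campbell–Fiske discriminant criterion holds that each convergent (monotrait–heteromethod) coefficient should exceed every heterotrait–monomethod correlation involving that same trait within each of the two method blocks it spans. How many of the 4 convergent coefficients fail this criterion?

3

Each convergent coefficient versus the relevant comparison correlations:
AA (methods 1·2): 0.34 vs {0.22, 0.21, 0.15, 0.24, 0.26, 0.37} → fail.
NFC (methods 1·2): 0.38 vs {0.22, 0.21, 0.45, 0.33, 0.48, 0.51} → fail.
Imp (methods 1·2): 0.27 vs {0.15, 0.24, 0.45, 0.33, 0.24, 0.31} → fail.
TI (methods 1·2): 0.56 vs {0.26, 0.37, 0.48, 0.51, 0.24, 0.31} → pass.
3 of 4 fail.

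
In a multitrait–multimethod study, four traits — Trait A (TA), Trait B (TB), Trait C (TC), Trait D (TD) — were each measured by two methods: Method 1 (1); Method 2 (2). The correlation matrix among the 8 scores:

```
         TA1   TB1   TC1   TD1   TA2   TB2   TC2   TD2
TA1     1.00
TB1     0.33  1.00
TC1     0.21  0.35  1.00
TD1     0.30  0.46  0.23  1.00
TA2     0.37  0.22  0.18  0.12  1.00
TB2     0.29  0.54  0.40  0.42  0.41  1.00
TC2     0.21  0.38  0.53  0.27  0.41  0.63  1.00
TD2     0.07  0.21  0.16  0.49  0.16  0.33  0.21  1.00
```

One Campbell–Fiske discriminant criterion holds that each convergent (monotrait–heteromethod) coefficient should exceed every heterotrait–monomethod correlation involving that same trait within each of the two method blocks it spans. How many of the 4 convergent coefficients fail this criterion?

Convergent coefficients and their comparison sets:
TA (methods 1·2): 0.37 vs {0.33, 0.41, 0.21, 0.41, 0.30, 0.16} → fail.
TB (methods 1·2): 0.54 vs {0.33, 0.41, 0.35, 0.63, 0.46, 0.33} → fail.
TC (methods 1·2): 0.53 vs {0.21, 0.41, 0.35, 0.63, 0.23, 0.21} → fail.
TD (methods 1·2): 0.49 vs {0.30, 0.16, 0.46, 0.33, 0.23, 0.21} → pass.
3 of 4 fail.

3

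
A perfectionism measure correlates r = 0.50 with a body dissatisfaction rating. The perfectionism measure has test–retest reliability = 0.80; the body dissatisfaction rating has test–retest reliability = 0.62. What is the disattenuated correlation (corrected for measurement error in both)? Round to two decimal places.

0.71

r_true = r_obs / √(r_xx · r_yy) = 0.50 / √(0.80 × 0.62) = 0.50 / √0.4960 = 0.50 / 0.7043 ≈ 0.71.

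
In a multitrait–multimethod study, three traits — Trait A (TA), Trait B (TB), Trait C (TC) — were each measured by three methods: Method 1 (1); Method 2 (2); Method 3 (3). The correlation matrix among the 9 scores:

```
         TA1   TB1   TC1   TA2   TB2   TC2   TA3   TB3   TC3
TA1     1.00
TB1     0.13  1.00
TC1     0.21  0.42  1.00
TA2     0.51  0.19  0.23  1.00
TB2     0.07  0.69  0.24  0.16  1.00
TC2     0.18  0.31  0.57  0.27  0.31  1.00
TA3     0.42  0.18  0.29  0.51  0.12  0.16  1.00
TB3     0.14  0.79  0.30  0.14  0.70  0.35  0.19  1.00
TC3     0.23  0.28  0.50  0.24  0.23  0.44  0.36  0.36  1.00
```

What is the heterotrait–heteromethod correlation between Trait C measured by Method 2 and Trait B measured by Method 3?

0.35

Different traits and methods: r(TC2, TB3) = 0.35.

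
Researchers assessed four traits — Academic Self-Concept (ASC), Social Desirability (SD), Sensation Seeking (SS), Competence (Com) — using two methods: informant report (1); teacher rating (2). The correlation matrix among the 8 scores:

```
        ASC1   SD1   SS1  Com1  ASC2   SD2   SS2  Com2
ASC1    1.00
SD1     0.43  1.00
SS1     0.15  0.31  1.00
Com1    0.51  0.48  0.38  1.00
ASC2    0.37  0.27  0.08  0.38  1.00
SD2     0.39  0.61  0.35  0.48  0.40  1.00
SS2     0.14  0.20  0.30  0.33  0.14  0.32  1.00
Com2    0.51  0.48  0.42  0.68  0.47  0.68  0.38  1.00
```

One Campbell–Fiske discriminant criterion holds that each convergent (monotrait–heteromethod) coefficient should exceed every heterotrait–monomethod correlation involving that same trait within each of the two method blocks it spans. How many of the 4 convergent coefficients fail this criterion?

Checking each validity diagonal entry against its comparison values:
ASC (methods 1·2): 0.37 vs {0.43, 0.40, 0.15, 0.14, 0.51, 0.47} → fail.
SD (methods 1·2): 0.61 vs {0.43, 0.40, 0.31, 0.32, 0.48, 0.68} → fail.
SS (methods 1·2): 0.30 vs {0.15, 0.14, 0.31, 0.32, 0.38, 0.38} → fail.
Com (methods 1·2): 0.68 vs {0.51, 0.47, 0.48, 0.68, 0.38, 0.38} → fail.
4 of 4 fail.

4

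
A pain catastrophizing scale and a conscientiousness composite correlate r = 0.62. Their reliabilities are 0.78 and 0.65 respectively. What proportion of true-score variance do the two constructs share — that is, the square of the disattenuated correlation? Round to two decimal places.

0.76

Disattenuated r = 0.62 / √(0.78 × 0.65) = 0.62 / 0.7120 = 0.8708.
Shared true-score variance = 0.8708² = 0.7583 ≈ 0.76.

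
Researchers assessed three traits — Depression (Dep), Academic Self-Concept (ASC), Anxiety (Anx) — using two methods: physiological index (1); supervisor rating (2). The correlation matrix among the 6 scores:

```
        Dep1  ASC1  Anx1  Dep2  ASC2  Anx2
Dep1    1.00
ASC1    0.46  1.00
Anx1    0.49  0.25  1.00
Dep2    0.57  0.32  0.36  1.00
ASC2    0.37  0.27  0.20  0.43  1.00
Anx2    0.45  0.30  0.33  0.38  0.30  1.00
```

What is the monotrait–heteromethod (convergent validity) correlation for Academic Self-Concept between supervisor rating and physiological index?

Same trait (ASC), different methods: r(ASC2, ASC1) = 0.27.

0.27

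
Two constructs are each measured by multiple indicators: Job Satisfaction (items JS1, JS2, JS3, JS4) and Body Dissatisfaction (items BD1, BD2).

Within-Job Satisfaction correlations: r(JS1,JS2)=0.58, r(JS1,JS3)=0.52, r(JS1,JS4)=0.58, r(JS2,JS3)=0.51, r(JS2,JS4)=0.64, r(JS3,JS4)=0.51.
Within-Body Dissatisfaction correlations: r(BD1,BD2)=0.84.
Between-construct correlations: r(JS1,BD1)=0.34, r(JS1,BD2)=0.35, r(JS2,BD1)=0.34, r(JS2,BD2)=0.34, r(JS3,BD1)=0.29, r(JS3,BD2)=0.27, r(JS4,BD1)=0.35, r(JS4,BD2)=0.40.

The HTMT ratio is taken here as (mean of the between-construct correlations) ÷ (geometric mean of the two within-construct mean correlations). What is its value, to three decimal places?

Mean heterotrait r = 2.68/8 = 0.3350.
Mean within-JS = 3.34/6 = 0.5567; mean within-BD = 0.84/1 = 0.8400.
Geometric mean = √(0.5567 × 0.8400) = 0.6838.
HTMT = 0.3350 / 0.6838 = 0.490.

0.490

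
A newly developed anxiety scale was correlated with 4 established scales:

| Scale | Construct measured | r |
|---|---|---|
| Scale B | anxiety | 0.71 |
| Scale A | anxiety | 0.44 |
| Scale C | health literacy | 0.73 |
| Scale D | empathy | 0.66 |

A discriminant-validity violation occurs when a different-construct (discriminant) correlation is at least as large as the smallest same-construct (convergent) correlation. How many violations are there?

2

Convergent (same construct = anxiety): Scale B, Scale A.
Smallest convergent = 0.44. Discriminant values: 0.73, 0.66; count ≥ 0.44 → 2.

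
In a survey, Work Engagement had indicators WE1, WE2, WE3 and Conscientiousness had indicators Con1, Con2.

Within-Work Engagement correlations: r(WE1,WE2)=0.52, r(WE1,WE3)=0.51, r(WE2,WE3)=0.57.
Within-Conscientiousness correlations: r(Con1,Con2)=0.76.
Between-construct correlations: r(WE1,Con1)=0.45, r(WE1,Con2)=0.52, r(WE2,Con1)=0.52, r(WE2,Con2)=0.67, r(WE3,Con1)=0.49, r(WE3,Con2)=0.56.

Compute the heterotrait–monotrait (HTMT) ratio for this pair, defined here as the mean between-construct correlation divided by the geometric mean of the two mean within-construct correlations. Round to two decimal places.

Between-construct mean = 3.21/6 = 0.5350.
Mean within-WE = 1.60/3 = 0.5333; mean within-Con = 0.76/1 = 0.7600.
Geometric mean = √(0.5333 × 0.7600) = 0.6366.
HTMT = 0.5350 / 0.6366 = 0.84.

0.84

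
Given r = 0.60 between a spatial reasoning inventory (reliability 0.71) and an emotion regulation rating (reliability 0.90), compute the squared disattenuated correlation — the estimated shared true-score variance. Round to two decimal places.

0.56

Disattenuated r = 0.60 / √(0.71 × 0.90) = 0.60 / 0.7994 = 0.7506.
Shared true-score variance = 0.7506² = 0.5634 ≈ 0.56.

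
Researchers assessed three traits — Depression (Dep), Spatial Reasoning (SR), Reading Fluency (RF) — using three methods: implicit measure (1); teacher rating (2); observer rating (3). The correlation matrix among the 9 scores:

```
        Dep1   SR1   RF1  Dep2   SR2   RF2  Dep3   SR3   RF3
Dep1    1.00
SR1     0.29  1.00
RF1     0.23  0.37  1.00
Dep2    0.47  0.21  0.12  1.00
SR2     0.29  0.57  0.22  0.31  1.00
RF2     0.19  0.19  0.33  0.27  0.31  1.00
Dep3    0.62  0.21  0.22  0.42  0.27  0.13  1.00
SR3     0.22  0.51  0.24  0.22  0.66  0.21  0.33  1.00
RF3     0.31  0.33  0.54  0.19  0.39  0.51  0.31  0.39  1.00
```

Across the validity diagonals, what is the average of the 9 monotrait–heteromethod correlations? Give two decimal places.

0.51

Convergent values: 0.47, 0.62, 0.42, 0.57, 0.51, 0.66, 0.33, 0.54, 0.51; mean = 4.63/9 = 0.51.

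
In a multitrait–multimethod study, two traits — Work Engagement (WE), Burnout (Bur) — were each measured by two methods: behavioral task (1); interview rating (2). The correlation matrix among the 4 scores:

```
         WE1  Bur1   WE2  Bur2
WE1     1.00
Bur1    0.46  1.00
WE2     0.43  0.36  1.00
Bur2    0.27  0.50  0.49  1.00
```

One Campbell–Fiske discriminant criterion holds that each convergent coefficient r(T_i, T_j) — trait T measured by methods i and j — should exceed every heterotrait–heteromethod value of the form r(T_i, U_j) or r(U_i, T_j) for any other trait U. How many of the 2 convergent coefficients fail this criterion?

Checking each validity diagonal entry against its comparison values:
WE (methods 1·2): 0.43 vs {0.27, 0.36} → pass.
Bur (methods 1·2): 0.50 vs {0.36, 0.27} → pass.
0 of 2 fail.

0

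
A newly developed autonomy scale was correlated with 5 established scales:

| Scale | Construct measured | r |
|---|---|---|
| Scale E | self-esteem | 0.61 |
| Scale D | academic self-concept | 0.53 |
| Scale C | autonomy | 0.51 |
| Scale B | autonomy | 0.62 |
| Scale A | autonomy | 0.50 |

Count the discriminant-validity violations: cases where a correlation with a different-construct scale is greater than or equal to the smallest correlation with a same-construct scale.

Convergent (same construct = autonomy): Scale C, Scale B, Scale A.
Smallest convergent = 0.50. Discriminant values: 0.61, 0.53; count ≥ 0.50 → 2.

2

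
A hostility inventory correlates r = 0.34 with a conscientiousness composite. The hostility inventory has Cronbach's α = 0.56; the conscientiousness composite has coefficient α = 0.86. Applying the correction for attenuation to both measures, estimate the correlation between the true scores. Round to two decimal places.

r_true = r_obs / √(r_xx · r_yy) = 0.34 / √(0.56 × 0.86) = 0.34 / √0.4816 = 0.34 / 0.6940 ≈ 0.49.

0.49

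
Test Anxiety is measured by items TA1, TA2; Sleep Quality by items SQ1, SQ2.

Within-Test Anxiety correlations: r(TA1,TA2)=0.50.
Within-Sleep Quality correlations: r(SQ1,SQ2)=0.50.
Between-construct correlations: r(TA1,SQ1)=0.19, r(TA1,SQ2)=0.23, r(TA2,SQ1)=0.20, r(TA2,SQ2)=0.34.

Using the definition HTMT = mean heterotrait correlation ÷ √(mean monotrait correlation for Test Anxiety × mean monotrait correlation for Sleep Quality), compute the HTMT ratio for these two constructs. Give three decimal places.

Between-construct mean = 0.96/4 = 0.2400.
Mean within-TA = 0.50/1 = 0.5000; mean within-SQ = 0.50/1 = 0.5000.
Geometric mean = √(0.5000 × 0.5000) = 0.5000.
HTMT = 0.2400 / 0.5000 = 0.480.

0.480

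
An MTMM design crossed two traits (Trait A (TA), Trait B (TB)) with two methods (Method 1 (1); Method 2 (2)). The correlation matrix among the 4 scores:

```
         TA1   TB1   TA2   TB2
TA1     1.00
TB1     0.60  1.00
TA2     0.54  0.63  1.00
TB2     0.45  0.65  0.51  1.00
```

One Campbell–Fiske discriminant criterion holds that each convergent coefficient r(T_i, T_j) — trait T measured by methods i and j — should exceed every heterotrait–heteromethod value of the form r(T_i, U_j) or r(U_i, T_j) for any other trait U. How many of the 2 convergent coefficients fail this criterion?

Convergent coefficients and their comparison sets:
TA (methods 1·2): 0.54 vs {0.45, 0.63} → fail.
TB (methods 1·2): 0.65 vs {0.63, 0.45} → pass.
1 of 2 fail.

1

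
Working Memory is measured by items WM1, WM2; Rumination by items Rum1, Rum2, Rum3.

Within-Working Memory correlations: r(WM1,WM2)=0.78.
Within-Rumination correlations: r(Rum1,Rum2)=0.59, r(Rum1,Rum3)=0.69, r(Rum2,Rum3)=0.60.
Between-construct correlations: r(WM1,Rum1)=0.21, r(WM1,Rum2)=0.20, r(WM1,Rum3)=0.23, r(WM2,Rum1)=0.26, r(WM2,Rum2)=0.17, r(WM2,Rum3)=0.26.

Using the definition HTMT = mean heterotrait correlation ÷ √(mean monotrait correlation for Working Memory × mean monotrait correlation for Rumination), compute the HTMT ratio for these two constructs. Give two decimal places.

0.32

Mean between = 1.33/6 = 0.2217.
Mean within-WM = 0.78/1 = 0.7800; mean within-Rum = 1.88/3 = 0.6267.
Geometric mean = √(0.7800 × 0.6267) = 0.6992.
HTMT = 0.2217 / 0.6992 = 0.32.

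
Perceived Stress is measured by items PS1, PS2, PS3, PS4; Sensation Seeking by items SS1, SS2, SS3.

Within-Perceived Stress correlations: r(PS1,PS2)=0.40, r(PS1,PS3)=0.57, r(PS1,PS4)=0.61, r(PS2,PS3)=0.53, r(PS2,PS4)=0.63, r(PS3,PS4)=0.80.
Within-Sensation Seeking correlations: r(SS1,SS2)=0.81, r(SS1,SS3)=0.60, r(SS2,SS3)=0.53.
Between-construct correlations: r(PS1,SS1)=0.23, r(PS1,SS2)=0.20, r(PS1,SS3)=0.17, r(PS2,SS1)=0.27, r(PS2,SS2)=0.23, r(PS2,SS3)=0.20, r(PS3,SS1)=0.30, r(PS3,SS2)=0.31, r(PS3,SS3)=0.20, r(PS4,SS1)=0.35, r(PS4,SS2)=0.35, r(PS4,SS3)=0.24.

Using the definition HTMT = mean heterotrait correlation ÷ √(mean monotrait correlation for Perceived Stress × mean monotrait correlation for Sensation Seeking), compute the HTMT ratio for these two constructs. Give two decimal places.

Mean heterotrait r = 3.05/12 = 0.2542.
Mean within-PS = 3.54/6 = 0.5900; mean within-SS = 1.94/3 = 0.6467.
Geometric mean = √(0.5900 × 0.6467) = 0.6177.
HTMT = 0.2542 / 0.6177 = 0.41.

0.41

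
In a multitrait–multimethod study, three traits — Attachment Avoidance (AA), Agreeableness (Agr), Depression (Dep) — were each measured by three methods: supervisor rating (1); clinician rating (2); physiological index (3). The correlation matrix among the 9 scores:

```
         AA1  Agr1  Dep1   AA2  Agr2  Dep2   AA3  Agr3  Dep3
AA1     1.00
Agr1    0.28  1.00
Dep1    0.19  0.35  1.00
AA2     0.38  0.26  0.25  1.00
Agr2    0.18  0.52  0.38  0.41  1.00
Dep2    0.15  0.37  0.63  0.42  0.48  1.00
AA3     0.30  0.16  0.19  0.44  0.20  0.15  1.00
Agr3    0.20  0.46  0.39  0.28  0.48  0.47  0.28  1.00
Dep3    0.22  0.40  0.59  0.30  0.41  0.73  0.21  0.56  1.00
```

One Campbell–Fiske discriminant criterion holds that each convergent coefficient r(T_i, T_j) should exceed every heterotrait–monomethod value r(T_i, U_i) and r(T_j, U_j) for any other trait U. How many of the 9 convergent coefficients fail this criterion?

Convergent coefficients and their comparison sets:
AA (methods 1·2): 0.38 vs {0.28, 0.41, 0.19, 0.42} → fail.
AA (methods 1·3): 0.30 vs {0.28, 0.28, 0.19, 0.21} → pass.
AA (methods 2·3): 0.44 vs {0.41, 0.28, 0.42, 0.21} → pass.
Agr (methods 1·2): 0.52 vs {0.28, 0.41, 0.35, 0.48} → pass.
Agr (methods 1·3): 0.46 vs {0.28, 0.28, 0.35, 0.56} → fail.
Agr (methods 2·3): 0.48 vs {0.41, 0.28, 0.48, 0.56} → fail.
Dep (methods 1·2): 0.63 vs {0.19, 0.42, 0.35, 0.48} → pass.
Dep (methods 1·3): 0.59 vs {0.19, 0.21, 0.35, 0.56} → pass.
Dep (methods 2·3): 0.73 vs {0.42, 0.21, 0.48, 0.56} → pass.
3 of 9 fail.

3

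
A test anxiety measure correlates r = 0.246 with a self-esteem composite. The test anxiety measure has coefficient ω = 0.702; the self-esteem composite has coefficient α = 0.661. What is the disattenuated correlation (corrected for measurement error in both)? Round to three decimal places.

0.361

r_true = r_obs / √(r_xx · r_yy) = 0.246 / √(0.702 × 0.661) = 0.246 / √0.464022 = 0.246 / 0.6812 ≈ 0.361.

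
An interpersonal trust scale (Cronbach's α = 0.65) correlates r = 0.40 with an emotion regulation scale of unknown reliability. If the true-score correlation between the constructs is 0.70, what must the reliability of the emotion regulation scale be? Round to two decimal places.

r_true = r_obs / √(r_xx · r_yy) ⇒ 0.70 = 0.40 / √(0.65 · r_yy).
√(0.65 · r_yy) = 0.40 / 0.70 = 0.5714; 0.65 · r_yy = 0.3265; r_yy = 0.3265 / 0.65 ≈ 0.50.

0.50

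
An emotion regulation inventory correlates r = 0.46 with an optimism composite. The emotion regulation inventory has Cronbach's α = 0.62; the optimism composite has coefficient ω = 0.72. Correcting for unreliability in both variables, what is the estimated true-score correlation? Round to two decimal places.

0.69

r_true = r_obs / √(r_xx · r_yy) = 0.46 / √(0.62 × 0.72) = 0.46 / √0.4464 = 0.46 / 0.6681 ≈ 0.69.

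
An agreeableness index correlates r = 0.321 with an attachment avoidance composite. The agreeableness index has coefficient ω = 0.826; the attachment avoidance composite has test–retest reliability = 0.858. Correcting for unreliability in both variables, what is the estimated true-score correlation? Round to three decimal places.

r_true = r_obs / √(r_xx · r_yy) = 0.321 / √(0.826 × 0.858) = 0.321 / √0.708708 = 0.321 / 0.8418 ≈ 0.381.

0.381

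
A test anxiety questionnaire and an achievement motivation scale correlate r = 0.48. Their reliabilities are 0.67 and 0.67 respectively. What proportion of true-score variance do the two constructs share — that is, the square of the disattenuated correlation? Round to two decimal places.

Disattenuated r = 0.48 / √(0.67 × 0.67) = 0.48 / 0.6700 = 0.7164.
Shared true-score variance = 0.7164² = 0.5132 ≈ 0.51.

0.51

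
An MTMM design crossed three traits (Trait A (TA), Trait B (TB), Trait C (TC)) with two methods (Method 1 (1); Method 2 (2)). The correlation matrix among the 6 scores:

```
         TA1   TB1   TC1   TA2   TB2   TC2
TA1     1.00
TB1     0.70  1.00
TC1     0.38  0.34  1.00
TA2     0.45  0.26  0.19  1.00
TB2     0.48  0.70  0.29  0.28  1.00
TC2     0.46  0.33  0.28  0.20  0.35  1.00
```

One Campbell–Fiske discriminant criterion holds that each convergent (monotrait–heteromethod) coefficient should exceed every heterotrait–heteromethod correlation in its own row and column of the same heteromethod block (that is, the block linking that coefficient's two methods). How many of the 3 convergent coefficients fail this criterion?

2

Each convergent coefficient versus the relevant comparison correlations:
TA (methods 1·2): 0.45 vs {0.48, 0.26, 0.46, 0.19} → fail.
TB (methods 1·2): 0.70 vs {0.26, 0.48, 0.33, 0.29} → pass.
TC (methods 1·2): 0.28 vs {0.19, 0.46, 0.29, 0.33} → fail.
2 of 3 fail.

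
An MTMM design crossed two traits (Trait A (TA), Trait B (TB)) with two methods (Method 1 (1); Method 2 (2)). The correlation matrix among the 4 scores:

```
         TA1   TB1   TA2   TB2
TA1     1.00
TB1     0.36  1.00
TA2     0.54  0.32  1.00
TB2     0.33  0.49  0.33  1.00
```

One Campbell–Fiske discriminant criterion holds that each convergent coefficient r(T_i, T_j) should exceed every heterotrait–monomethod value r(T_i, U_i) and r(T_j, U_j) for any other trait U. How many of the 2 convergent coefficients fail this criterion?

0

Checking each validity diagonal entry against its comparison values:
TA (methods 1·2): 0.54 vs {0.36, 0.33} → pass.
TB (methods 1·2): 0.49 vs {0.36, 0.33} → pass.
0 of 2 fail.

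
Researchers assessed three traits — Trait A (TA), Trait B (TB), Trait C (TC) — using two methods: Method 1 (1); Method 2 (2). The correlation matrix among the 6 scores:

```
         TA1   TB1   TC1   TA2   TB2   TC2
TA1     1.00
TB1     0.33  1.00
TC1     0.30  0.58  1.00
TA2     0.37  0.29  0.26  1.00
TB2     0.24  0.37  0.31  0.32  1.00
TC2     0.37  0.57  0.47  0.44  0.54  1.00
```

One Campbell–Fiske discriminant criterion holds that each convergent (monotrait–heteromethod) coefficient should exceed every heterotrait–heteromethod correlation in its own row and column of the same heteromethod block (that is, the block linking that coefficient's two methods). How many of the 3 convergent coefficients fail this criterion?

Checking each validity diagonal entry against its comparison values:
TA (methods 1·2): 0.37 vs {0.24, 0.29, 0.37, 0.26} → fail.
TB (methods 1·2): 0.37 vs {0.29, 0.24, 0.57, 0.31} → fail.
TC (methods 1·2): 0.47 vs {0.26, 0.37, 0.31, 0.57} → fail.
3 of 3 fail.

3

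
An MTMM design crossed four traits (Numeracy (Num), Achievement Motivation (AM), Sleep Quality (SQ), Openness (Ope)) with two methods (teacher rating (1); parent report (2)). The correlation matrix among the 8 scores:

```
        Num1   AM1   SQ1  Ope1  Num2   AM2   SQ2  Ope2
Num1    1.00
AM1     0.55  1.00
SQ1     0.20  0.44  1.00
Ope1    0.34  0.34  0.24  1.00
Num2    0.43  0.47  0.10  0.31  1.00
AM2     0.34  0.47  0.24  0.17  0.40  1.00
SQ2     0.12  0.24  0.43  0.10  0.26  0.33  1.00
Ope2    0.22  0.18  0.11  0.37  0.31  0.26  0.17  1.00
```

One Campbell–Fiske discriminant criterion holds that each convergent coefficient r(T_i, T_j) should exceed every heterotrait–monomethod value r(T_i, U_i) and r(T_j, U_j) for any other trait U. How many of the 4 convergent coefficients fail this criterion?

Convergent coefficients and their comparison sets:
Num (methods 1·2): 0.43 vs {0.55, 0.40, 0.20, 0.26, 0.34, 0.31} → fail.
AM (methods 1·2): 0.47 vs {0.55, 0.40, 0.44, 0.33, 0.34, 0.26} → fail.
SQ (methods 1·2): 0.43 vs {0.20, 0.26, 0.44, 0.33, 0.24, 0.17} → fail.
Ope (methods 1·2): 0.37 vs {0.34, 0.31, 0.34, 0.26, 0.24, 0.17} → pass.
3 of 4 fail.

3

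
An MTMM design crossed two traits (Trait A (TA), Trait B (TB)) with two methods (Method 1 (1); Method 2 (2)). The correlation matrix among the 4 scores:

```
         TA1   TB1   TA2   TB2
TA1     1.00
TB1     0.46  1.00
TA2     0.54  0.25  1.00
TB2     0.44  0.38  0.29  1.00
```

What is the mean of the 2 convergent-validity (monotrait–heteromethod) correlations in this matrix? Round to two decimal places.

0.46

Convergent values: 0.54, 0.38; mean = 0.92/2 = 0.46.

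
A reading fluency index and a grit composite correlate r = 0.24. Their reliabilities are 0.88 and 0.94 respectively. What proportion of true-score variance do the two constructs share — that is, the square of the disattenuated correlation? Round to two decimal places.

Disattenuated r = 0.24 / √(0.88 × 0.94) = 0.24 / 0.9095 = 0.2639.
Shared true-score variance = 0.2639² = 0.0696 ≈ 0.07.

0.07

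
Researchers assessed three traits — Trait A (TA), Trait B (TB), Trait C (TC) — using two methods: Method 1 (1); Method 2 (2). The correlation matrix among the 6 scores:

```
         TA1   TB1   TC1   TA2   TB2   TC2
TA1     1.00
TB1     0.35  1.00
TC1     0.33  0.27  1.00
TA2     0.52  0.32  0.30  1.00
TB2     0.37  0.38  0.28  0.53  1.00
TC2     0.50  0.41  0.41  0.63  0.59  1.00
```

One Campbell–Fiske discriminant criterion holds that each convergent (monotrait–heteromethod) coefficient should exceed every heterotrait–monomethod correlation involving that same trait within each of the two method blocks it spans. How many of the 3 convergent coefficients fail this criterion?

Convergent coefficients and their comparison sets:
TA (methods 1·2): 0.52 vs {0.35, 0.53, 0.33, 0.63} → fail.
TB (methods 1·2): 0.38 vs {0.35, 0.53, 0.27, 0.59} → fail.
TC (methods 1·2): 0.41 vs {0.33, 0.63, 0.27, 0.59} → fail.
3 of 3 fail.

3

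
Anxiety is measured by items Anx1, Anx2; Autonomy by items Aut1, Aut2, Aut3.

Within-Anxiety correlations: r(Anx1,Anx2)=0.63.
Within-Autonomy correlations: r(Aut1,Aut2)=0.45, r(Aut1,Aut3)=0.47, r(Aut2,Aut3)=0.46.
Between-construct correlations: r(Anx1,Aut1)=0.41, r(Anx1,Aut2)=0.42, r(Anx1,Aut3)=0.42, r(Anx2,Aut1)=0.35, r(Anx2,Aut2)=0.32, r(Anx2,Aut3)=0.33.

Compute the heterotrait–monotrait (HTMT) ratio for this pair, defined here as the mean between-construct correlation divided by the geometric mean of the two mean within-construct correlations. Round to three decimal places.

Mean between = 2.25/6 = 0.3750.
Mean within-Anx = 0.63/1 = 0.6300; mean within-Aut = 1.38/3 = 0.4600.
Geometric mean = √(0.6300 × 0.4600) = 0.5383.
HTMT = 0.3750 / 0.5383 = 0.697.

0.697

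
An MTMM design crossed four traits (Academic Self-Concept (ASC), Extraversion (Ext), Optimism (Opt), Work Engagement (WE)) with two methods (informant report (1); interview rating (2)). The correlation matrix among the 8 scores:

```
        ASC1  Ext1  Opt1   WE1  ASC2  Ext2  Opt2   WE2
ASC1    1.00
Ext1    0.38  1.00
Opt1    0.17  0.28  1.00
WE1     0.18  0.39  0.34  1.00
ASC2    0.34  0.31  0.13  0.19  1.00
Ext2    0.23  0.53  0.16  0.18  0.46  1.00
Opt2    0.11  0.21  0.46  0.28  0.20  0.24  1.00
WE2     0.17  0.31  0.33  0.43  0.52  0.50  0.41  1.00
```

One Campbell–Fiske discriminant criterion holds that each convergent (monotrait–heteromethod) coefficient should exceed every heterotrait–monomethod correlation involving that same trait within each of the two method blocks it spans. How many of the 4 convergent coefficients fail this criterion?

2

Convergent coefficients and their comparison sets:
ASC (methods 1·2): 0.34 vs {0.38, 0.46, 0.17, 0.20, 0.18, 0.52} → fail.
Ext (methods 1·2): 0.53 vs {0.38, 0.46, 0.28, 0.24, 0.39, 0.50} → pass.
Opt (methods 1·2): 0.46 vs {0.17, 0.20, 0.28, 0.24, 0.34, 0.41} → pass.
WE (methods 1·2): 0.43 vs {0.18, 0.52, 0.39, 0.50, 0.34, 0.41} → fail.
2 of 4 fail.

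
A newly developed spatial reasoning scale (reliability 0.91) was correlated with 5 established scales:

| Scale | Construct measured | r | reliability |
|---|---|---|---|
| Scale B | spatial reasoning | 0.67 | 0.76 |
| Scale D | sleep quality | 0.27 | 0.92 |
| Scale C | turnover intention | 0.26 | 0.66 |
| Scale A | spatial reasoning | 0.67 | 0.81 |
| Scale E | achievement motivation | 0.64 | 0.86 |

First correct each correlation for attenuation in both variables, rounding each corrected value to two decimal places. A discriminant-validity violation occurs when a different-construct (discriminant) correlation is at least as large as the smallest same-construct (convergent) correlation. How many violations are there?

0

Disattenuated r (r / √(r_scale · r_new)):
  Scale B (conv): 0.67 / √(0.76·0.91) = 0.81
  Scale D (disc): 0.27 / √(0.92·0.91) = 0.30
  Scale C (disc): 0.26 / √(0.66·0.91) = 0.34
  Scale A (conv): 0.67 / √(0.81·0.91) = 0.78
  Scale E (disc): 0.64 / √(0.86·0.91) = 0.72
Smallest convergent = 0.78. Discriminant values: 0.30, 0.34, 0.72; count ≥ 0.78 → 0.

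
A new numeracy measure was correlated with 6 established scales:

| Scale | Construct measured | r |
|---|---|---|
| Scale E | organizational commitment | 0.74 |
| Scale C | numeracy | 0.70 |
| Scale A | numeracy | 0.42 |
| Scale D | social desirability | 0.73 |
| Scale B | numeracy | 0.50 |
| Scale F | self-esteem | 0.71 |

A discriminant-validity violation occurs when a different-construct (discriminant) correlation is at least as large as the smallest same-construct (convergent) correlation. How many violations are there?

3

Convergent (same construct = numeracy): Scale C, Scale A, Scale B.
Smallest convergent = 0.42. Discriminant values: 0.74, 0.73, 0.71; count ≥ 0.42 → 3.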